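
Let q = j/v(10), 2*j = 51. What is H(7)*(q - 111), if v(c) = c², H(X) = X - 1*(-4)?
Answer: -243639/200 ≈ -1218.2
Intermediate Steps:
j = 51/2 (j = (½)*51 = 51/2 ≈ 25.500)
H(X) = 4 + X (H(X) = X + 4 = 4 + X)
q = 51/200 (q = 51/(2*(10²)) = (51/2)/100 = (51/2)*(1/100) = 51/200 ≈ 0.25500)
H(7)*(q - 111) = (4 + 7)*(51/200 - 111) = 11*(-22149/200) = -243639/200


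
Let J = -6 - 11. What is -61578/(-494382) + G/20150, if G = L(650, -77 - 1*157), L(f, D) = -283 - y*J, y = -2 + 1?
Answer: 3641607/33205991 ≈ 0.10967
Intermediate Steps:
y = -1
J = -17
L(f, D) = -300 (L(f, D) = -283 - (-1)*(-17) = -283 - 1*17 = -283 - 17 = -300)
G = -300
-61578/(-494382) + G/20150 = -61578/(-494382) - 300/20150 = -61578*(-1/494382) - 300*1/20150 = 10263/82397 - 6/403 = 3641607/33205991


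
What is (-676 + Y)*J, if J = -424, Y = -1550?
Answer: 943824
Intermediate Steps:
(-676 + Y)*J = (-676 - 1550)*(-424) = -2226*(-424) = 943824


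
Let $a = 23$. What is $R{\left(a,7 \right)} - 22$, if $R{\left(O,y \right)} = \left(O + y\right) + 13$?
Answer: $21$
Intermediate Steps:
$R{\left(O,y \right)} = 13 + O + y$
$R{\left(a,7 \right)} - 22 = \left(13 + 23 + 7\right) - 22 = 43 - 22 = 21$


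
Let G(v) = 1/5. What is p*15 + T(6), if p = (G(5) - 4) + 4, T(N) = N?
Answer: 9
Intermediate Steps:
G(v) = ⅕
p = ⅕ (p = (⅕ - 4) + 4 = -19/5 + 4 = ⅕ ≈ 0.20000)
p*15 + T(6) = (⅕)*15 + 6 = 3 + 6 = 9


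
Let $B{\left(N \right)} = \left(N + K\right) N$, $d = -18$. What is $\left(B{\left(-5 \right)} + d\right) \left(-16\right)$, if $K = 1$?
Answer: $-32$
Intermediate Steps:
$B{\left(N \right)} = N \left(1 + N\right)$ ($B{\left(N \right)} = \left(N + 1\right) N = \left(1 + N\right) N = N \left(1 + N\right)$)
$\left(B{\left(-5 \right)} + d\right) \left(-16\right) = \left(- 5 \left(1 - 5\right) - 18\right) \left(-16\right) = \left(\left(-5\right) \left(-4\right) - 18\right) \left(-16\right) = \left(20 - 18\right) \left(-16\right) = 2 \left(-16\right) = -32$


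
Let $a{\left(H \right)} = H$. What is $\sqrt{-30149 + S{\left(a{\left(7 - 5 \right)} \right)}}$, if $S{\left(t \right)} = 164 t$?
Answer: $i \sqrt{29821} \approx 172.69 i$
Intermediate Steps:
$\sqrt{-30149 + S{\left(a{\left(7 - 5 \right)} \right)}} = \sqrt{-30149 + 164 \left(7 - 5\right)} = \sqrt{-30149 + 164 \cdot 2} = \sqrt{-30149 + 328} = \sqrt{-29821} = i \sqrt{29821}$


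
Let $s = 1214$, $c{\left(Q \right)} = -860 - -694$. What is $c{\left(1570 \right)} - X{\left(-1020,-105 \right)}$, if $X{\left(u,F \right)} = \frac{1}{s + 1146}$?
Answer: $- \frac{391761}{2360} \approx -166.0$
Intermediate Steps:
$c{\left(Q \right)} = -166$ ($c{\left(Q \right)} = -860 + 694 = -166$)
$X{\left(u,F \right)} = \frac{1}{2360}$ ($X{\left(u,F \right)} = \frac{1}{1214 + 1146} = \frac{1}{2360}$)
$c{\left(1570 \right)} - X{\left(-1020,-105 \right)} = -166 - \frac{1}{2360} = - \frac{391761}{2360}$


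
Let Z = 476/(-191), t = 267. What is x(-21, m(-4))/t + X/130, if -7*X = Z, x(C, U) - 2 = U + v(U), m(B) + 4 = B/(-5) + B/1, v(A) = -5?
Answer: -7837/220987 ≈ -0.035464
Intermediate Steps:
m(B) = -4 + 4*B/5 (m(B) = -4 + (B/(-5) + B/1) = -4 + (B*(-⅕) + B*1) = -4 + (-B/5 + B) = -4 + 4*B/5)
x(C, U) = -3 + U (x(C, U) = 2 + (U - 5) = 2 + (-5 + U) = -3 + U)
Z = -476/191 (Z = 476*(-1/191) = -476/191 ≈ -2.4921)
X = 68/191 (X = -⅐*(-476/191) = 68/191 ≈ 0.35602)
x(-21, m(-4))/t + X/130 = (-3 + (-4 + (⅘)*(-4)))/267 + (68/191)/130 = (-3 + (-4 - 16/5))*(1/267) + (68/191)*(1/130) = (-3 - 36/5)*(1/267) + 34/12415 = -51/5*1/267 + 34/12415 = -17/445 + 34/12415 = -7837/220987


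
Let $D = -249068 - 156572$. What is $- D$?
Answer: $405640$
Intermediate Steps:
$D = -405640$ ($D = -249068 - 156572 = -405640$)
$- D = \left(-1\right) \left(-405640\right) = 405640$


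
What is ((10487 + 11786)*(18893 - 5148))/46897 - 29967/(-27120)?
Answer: 2767995614533/423948880 ≈ 6529.1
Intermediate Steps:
((10487 + 11786)*(18893 - 5148))/46897 - 29967/(-27120) = (22273*13745)*(1/46897) - 29967*(-1/27120) = 306142385*(1/46897) + 9989/9040 = 306142385/46897 + 9989/9040 = 2767995614533/423948880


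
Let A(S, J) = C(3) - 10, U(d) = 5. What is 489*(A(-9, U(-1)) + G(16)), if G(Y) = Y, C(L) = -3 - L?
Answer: 0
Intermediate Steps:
A(S, J) = -16 (A(S, J) = (-3 - 1*3) - 10 = (-3 - 3) - 10 = -6 - 10 = -16)
489*(A(-9, U(-1)) + G(16)) = 489*(-16 + 16) = 489*0 = 0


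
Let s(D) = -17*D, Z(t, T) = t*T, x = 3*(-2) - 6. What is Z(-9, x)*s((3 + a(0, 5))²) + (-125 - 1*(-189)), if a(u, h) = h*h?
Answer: -1439360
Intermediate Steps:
a(u, h) = h²
x = -12 (x = -6 - 6 = -12)
Z(t, T) = T*t
Z(-9, x)*s((3 + a(0, 5))²) + (-125 - 1*(-189)) = (-12*(-9))*(-17*(3 + 5²)²) + (-125 - 1*(-189)) = 108*(-17*(3 + 25)²) + (-125 + 189) = 108*(-17*28²) + 64 = 108*(-17*784) + 64 = 108*(-13328) + 64 = -1439424 + 64 = -1439360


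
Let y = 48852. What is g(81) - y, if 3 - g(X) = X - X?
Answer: -48849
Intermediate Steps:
g(X) = 3 (g(X) = 3 - (X - X) = 3 - 1*0 = 3 + 0 = 3)
g(81) - y = 3 - 1*48852 = 3 - 48852 = -48849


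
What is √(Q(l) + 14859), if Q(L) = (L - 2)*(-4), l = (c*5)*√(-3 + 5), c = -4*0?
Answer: √14867 ≈ 121.93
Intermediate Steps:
c = 0
l = 0 (l = (0*5)*√(-3 + 5) = 0*√2 = 0)
Q(L) = 8 - 4*L (Q(L) = (-2 + L)*(-4) = 8 - 4*L)
√(Q(l) + 14859) = √((8 - 4*0) + 14859) = √((8 + 0) + 14859) = √(8 + 14859) = √14867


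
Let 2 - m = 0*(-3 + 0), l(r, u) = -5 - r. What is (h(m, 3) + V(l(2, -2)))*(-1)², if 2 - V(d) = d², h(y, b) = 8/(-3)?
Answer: -149/3 ≈ -49.667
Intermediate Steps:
m = 2 (m = 2 - 0*(-3 + 0) = 2 - 0*(-3) = 2 - 1*0 = 2 + 0 = 2)
h(y, b) = -8/3 (h(y, b) = 8*(-⅓) = -8/3)
V(d) = 2 - d²
(h(m, 3) + V(l(2, -2)))*(-1)² = (-8/3 + (2 - (-5 - 1*2)²))*(-1)² = (-8/3 + (2 - (-5 - 2)²))*1 = (-8/3 + (2 - 1*(-7)²))*1 = (-8/3 + (2 - 1*49))*1 = (-8/3 + (2 - 49))*1 = (-8/3 - 47)*1 = -149/3*1 = -149/3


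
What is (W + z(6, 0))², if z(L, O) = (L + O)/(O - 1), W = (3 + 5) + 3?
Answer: 25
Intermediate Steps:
W = 11 (W = 8 + 3 = 11)
z(L, O) = (L + O)/(-1 + O)
(W + z(6, 0))² = (11 + (6 + 0)/(-1 + 0))² = (11 + 6/(-1))² = (11 - 1*6)² = (11 - 6)² = 5² = 25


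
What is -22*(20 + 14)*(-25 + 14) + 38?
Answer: 8266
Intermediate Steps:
-22*(20 + 14)*(-25 + 14) + 38 = -748*(-11) + 38 = -22*(-374) + 38 = 8228 + 38 = 8266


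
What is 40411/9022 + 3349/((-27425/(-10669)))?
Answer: 323468671257/247428350 ≈ 1307.3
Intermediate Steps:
40411/9022 + 3349/((-27425/(-10669))) = 40411*(1/9022) + 3349/((-27425*(-1/10669))) = 40411/9022 + 3349/(27425/10669) = 40411/9022 + 3349*(10669/27425) = 40411/9022 + 35730481/27425 = 323468671257/247428350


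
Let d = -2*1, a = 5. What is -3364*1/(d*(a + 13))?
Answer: 841/9 ≈ 93.444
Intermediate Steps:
d = -2
-3364*1/(d*(a + 13)) = -3364*(-1/(2*(5 + 13))) = -3364/((-2*18)) = -3364/(-36) = -3364*(-1/36) = 841/9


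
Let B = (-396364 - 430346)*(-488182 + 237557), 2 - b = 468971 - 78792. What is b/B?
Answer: -130059/69064731250 ≈ -1.8831e-6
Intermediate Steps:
b = -390177 (b = 2 - (468971 - 78792) = 2 - 1*390179 = 2 - 390179 = -390177)
B = 207194193750 (B = -826710*(-250625) = 207194193750)
b/B = -390177/207194193750 = -390177*1/207194193750 = -130059/69064731250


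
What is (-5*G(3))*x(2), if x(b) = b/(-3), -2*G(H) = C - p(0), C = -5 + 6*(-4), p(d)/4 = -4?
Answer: 65/3 ≈ 21.667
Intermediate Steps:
p(d) = -16 (p(d) = 4*(-4) = -16)
C = -29 (C = -5 - 24 = -29)
G(H) = 13/2 (G(H) = -(-29 - 1*(-16))/2 = -(-29 + 16)/2 = -½*(-13) = 13/2)
x(b) = -b/3 (x(b) = b*(-⅓) = -b/3)
(-5*G(3))*x(2) = (-5*13/2)*(-⅓*2) = -65/2*(-⅔) = 65/3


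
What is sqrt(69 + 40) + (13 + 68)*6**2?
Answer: 2916 + sqrt(109) ≈ 2926.4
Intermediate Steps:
sqrt(69 + 40) + (13 + 68)*6**2 = sqrt(109) + 81*36 = sqrt(109) + 2916 = 2916 + sqrt(109)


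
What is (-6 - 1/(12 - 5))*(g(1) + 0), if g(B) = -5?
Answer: 215/7 ≈ 30.714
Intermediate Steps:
(-6 - 1/(12 - 5))*(g(1) + 0) = (-6 - 1/(12 - 5))*(-5 + 0) = (-6 - 1/7)*(-5) = -43/7*(-5) = 215/7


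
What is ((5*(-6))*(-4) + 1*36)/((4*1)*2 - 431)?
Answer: -52/141 ≈ -0.36879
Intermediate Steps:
((5*(-6))*(-4) + 1*36)/((4*1)*2 - 431) = (-30*(-4) + 36)/(4*2 - 431) = (120 + 36)/(8 - 431) = 156/(-423) = 156*(-1/423) = -52/141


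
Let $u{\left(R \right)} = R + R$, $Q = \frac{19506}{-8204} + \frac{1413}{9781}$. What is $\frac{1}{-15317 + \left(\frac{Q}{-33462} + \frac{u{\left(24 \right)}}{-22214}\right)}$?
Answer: $- \frac{4970571518348436}{76134254355229885141} \approx -6.5287 \cdot 10^{-5}$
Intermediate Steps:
$Q = - \frac{89597967}{40121662}$ ($Q = 19506 \left(- \frac{1}{8204}\right) + 1413 \cdot \frac{1}{9781} = - \frac{9753}{4102} + \frac{1413}{9781} = - \frac{89597967}{40121662} \approx -2.2332$)
$u{\left(R \right)} = 2 R$
$\frac{1}{-15317 + \left(\frac{Q}{-33462} + \frac{u{\left(24 \right)}}{-22214}\right)} = \frac{1}{-15317 + \left(- \frac{89597967}{40121662 \left(-33462\right)} + \frac{2 \cdot 24}{-22214}\right)} = \frac{1}{-15317 + \left(\left(- \frac{89597967}{40121662}\right) \left(- \frac{1}{33462}\right) + 48 \left(- \frac{1}{22214}\right)\right)} = \frac{1}{-15317 + \left(\frac{29865989}{447517017948} - \frac{24}{11107}\right)} = \frac{1}{-15317 - \frac{10408686890929}{4970571518348436}} = \frac{1}{- \frac{76134254355229885141}{4970571518348436}} = - \frac{4970571518348436}{76134254355229885141}$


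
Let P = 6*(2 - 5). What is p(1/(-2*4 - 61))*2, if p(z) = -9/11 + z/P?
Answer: -11167/6831 ≈ -1.6348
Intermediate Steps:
P = -18 (P = 6*(-3) = -18)
p(z) = -9/11 - z/18 (p(z) = -9/11 + z/(-18) = -9*1/11 + z*(-1/18) = -9/11 - z/18)
p(1/(-2*4 - 61))*2 = (-9/11 - 1/(18*(-2*4 - 61)))*2 = (-9/11 - 1/(18*(-8 - 61)))*2 = (-9/11 - 1/18/(-69))*2 = (-9/11 - 1/18*(-1/69))*2 = (-9/11 + 1/1242)*2 = -11167/13662*2 = -11167/6831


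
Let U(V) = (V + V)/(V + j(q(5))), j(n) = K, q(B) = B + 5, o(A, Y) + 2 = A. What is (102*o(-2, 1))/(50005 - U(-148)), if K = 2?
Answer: -9928/1216739 ≈ -0.0081595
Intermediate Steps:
o(A, Y) = -2 + A
q(B) = 5 + B
j(n) = 2
U(V) = 2*V/(2 + V) (U(V) = (V + V)/(V + 2) = (2*V)/(2 + V) = 2*V/(2 + V))
(102*o(-2, 1))/(50005 - U(-148)) = (102*(-2 - 2))/(50005 - 2*(-148)/(2 - 148)) = (102*(-4))/(50005 - 2*(-148)/(-146)) = -408/(50005 - 2*(-148)*(-1)/146) = -408/(50005 - 1*148/73) = -408/(50005 - 148/73) = -408/3650217/73 = -408*73/3650217 = -9928/1216739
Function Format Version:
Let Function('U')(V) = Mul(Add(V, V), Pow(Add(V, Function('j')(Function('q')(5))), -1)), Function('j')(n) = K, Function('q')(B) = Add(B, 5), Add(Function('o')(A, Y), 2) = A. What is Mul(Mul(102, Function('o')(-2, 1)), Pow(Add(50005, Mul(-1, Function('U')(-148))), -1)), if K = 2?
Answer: Rational(-9928, 1216739) ≈ -0.0081595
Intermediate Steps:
Function('o')(A, Y) = Add(-2, A)
Function('q')(B) = Add(5, B)
Function('j')(n) = 2
Function('U')(V) = Mul(2, V, Pow(Add(2, V), -1)) (Function('U')(V) = Mul(Add(V, V), Pow(Add(V, 2), -1)) = Mul(Mul(2, V), Pow(Add(2, V), -1)) = Mul(2, V, Pow(Add(2, V), -1)))
Mul(Mul(102, Function('o')(-2, 1)), Pow(Add(50005, Mul(-1, Function('U')(-148))), -1)) = Mul(Mul(102, Add(-2, -2)), Pow(Add(50005, Mul(-1, Mul(2, -148, Pow(Add(2, -148), -1)))), -1)) = Mul(Mul(102, -4), Pow(Add(50005, Mul(-1, Mul(2, -148, Pow(-146, -1)))), -1)) = Mul(-408, Pow(Add(50005, Mul(-1, Mul(2, -148, Rational(-1, 146)))), -1)) = Mul(-408, Pow(Add(50005, Mul(-1, Rational(148, 73))), -1)) = Mul(-408, Pow(Add(50005, Rational(-148, 73)), -1)) = Mul(-408, Pow(Rational(3650217, 73), -1)) = Mul(-408, Rational(73, 3650217)) = Rational(-9928, 1216739)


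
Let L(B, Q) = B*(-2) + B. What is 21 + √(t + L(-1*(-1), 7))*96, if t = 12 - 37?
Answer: 21 + 96*I*√26 ≈ 21.0 + 489.51*I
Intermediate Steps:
t = -25
L(B, Q) = -B (L(B, Q) = -2*B + B = -B)
21 + √(t + L(-1*(-1), 7))*96 = 21 + √(-25 - (-1)*(-1))*96 = 21 + √(-25 - 1*1)*96 = 21 + √(-25 - 1)*96 = 21 + √(-26)*96 = 21 + (I*√26)*96 = 21 + 96*I*√26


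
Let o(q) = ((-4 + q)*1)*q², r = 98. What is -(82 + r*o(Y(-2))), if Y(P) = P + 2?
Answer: -82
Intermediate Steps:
Y(P) = 2 + P
o(q) = q²*(-4 + q) (o(q) = (-4 + q)*q² = q²*(-4 + q))
-(82 + r*o(Y(-2))) = -(82 + 98*((2 - 2)²*(-4 + (2 - 2)))) = -(82 + 98*(0²*(-4 + 0))) = -(82 + 98*(0*(-4))) = -(82 + 98*0) = -(82 + 0) = -1*82 = -82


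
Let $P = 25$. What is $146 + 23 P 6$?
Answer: $3596$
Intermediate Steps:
$146 + 23 P 6 = 146 + 23 \cdot 25 \cdot 6 = 146 + 23 \cdot 150 = 146 + 3450 = 3596$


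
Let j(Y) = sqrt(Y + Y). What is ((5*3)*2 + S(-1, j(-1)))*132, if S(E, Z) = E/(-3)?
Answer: 4004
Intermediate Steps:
j(Y) = sqrt(2)*sqrt(Y) (j(Y) = sqrt(2*Y) = sqrt(2)*sqrt(Y))
S(E, Z) = -E/3 (S(E, Z) = E*(-1/3) = -E/3)
((5*3)*2 + S(-1, j(-1)))*132 = ((5*3)*2 - 1/3*(-1))*132 = (15*2 + 1/3)*132 = (30 + 1/3)*132 = (91/3)*132 = 4004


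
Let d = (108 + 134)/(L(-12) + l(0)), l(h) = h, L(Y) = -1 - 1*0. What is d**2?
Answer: 58564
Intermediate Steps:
L(Y) = -1 (L(Y) = -1 + 0 = -1)
d = -242 (d = (108 + 134)/(-1 + 0) = 242/(-1) = 242*(-1) = -242)
d**2 = (-242)**2 = 58564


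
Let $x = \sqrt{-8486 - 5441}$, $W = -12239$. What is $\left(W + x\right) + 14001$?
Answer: $1762 + i \sqrt{13927} \approx 1762.0 + 118.01 i$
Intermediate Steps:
$x = i \sqrt{13927}$ ($x = \sqrt{-13927} = i \sqrt{13927} \approx 118.01 i$)
$\left(W + x\right) + 14001 = \left(-12239 + i \sqrt{13927}\right) + 14001 = 1762 + i \sqrt{13927}$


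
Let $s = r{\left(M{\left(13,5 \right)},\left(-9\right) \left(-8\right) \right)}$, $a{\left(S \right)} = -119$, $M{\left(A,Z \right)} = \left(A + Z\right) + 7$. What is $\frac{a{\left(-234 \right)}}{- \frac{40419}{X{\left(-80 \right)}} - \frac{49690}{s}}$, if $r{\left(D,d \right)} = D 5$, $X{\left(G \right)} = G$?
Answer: $- \frac{47600}{43087} \approx -1.1047$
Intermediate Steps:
$M{\left(A,Z \right)} = 7 + A + Z$
$r{\left(D,d \right)} = 5 D$
$s = 125$ ($s = 5 \left(7 + 13 + 5\right) = 5 \cdot 25 = 125$)
$\frac{a{\left(-234 \right)}}{- \frac{40419}{X{\left(-80 \right)}} - \frac{49690}{s}} = - \frac{119}{- \frac{40419}{-80} - \frac{49690}{125}} = - \frac{119}{\left(-40419\right) \left(- \frac{1}{80}\right) - \frac{9938}{25}} = - \frac{119}{\frac{40419}{80} - \frac{9938}{25}} = - \frac{119}{\frac{43087}{400}} = \left(-119\right) \frac{400}{43087} = - \frac{47600}{43087}$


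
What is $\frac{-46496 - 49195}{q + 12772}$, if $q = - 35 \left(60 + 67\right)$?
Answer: $- \frac{95691}{8327} \approx -11.492$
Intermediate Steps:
$q = -4445$ ($q = \left(-35\right) 127 = -4445$)
$\frac{-46496 - 49195}{q + 12772} = \frac{-46496 - 49195}{-4445 + 12772} = - \frac{95691}{8327}$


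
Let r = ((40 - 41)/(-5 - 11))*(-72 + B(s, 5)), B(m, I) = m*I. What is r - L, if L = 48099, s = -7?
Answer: -769691/16 ≈ -48106.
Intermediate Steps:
B(m, I) = I*m
r = -107/16 (r = ((40 - 41)/(-5 - 11))*(-72 + 5*(-7)) = (-1/(-16))*(-72 - 35) = -1*(-1/16)*(-107) = (1/16)*(-107) = -107/16 ≈ -6.6875)
r - L = -107/16 - 1*48099 = -107/16 - 48099 = -769691/16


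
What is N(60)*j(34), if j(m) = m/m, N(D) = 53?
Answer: 53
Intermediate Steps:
j(m) = 1
N(60)*j(34) = 53*1 = 53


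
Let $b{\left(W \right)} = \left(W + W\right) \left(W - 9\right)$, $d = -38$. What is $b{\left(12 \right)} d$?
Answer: $-2736$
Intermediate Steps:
$b{\left(W \right)} = 2 W \left(-9 + W\right)$ ($b{\left(W \right)} = 2 W \left(W - 9\right) = 2 W \left(-9 + W\right)$)
$b{\left(12 \right)} d = 2 \cdot 12 \left(-9 + 12\right) \left(-38\right) = 2 \cdot 12 \cdot 3 \left(-38\right) = 72 \left(-38\right) = -2736$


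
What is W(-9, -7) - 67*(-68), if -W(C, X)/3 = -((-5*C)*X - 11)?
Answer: 3578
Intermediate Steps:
W(C, X) = -33 - 15*C*X (W(C, X) = -(-3)*((-5*C)*X - 11) = -(-3)*(-5*C*X - 11) = -(-3)*(-11 - 5*C*X) = -3*(11 + 5*C*X) = -33 - 15*C*X)
W(-9, -7) - 67*(-68) = (-33 - 15*(-9)*(-7)) - 67*(-68) = (-33 - 945) + 4556 = -978 + 4556 = 3578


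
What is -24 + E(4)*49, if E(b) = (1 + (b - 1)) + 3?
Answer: 319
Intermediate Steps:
E(b) = 3 + b (E(b) = (1 + (-1 + b)) + 3 = b + 3 = 3 + b)
-24 + E(4)*49 = -24 + (3 + 4)*49 = -24 + 7*49 = -24 + 343 = 319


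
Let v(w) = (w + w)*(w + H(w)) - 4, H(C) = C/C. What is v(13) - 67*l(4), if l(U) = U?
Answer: 92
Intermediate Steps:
H(C) = 1
v(w) = -4 + 2*w*(1 + w) (v(w) = (w + w)*(w + 1) - 4 = (2*w)*(1 + w) - 4 = 2*w*(1 + w) - 4 = -4 + 2*w*(1 + w))
v(13) - 67*l(4) = (-4 + 2*13 + 2*13**2) - 67*4 = (-4 + 26 + 2*169) - 268 = (-4 + 26 + 338) - 268 = 360 - 268 = 92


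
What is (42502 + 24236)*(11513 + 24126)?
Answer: 2378475582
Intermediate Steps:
(42502 + 24236)*(11513 + 24126) = 66738*35639 = 2378475582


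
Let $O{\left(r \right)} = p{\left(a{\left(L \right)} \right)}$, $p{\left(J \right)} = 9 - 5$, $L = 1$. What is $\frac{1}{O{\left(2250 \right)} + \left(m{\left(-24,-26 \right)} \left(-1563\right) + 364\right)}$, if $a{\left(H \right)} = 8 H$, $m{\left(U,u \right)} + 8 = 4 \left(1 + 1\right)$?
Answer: $\frac{1}{368} \approx 0.0027174$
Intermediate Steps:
$m{\left(U,u \right)} = 0$ ($m{\left(U,u \right)} = -8 + 4 \left(1 + 1\right) = -8 + 4 \cdot 2 = -8 + 8 = 0$)
$p{\left(J \right)} = 4$ ($p{\left(J \right)} = 9 - 5 = 4$)
$O{\left(r \right)} = 4$
$\frac{1}{O{\left(2250 \right)} + \left(m{\left(-24,-26 \right)} \left(-1563\right) + 364\right)} = \frac{1}{4 + \left(0 \left(-1563\right) + 364\right)} = \frac{1}{4 + \left(0 + 364\right)} = \frac{1}{4 + 364} = \frac{1}{368}$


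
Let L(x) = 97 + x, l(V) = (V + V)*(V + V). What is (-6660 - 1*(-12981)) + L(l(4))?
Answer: 6482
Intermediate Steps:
l(V) = 4*V² (l(V) = (2*V)*(2*V) = 4*V²)
(-6660 - 1*(-12981)) + L(l(4)) = (-6660 - 1*(-12981)) + (97 + 4*4²) = (-6660 + 12981) + (97 + 4*16) = 6321 + (97 + 64) = 6321 + 161 = 6482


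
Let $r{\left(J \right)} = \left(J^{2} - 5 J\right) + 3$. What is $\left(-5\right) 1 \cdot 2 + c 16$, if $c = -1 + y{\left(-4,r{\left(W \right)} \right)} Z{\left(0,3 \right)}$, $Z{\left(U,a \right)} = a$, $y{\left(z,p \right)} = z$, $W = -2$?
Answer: $-218$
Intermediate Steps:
$r{\left(J \right)} = 3 + J^{2} - 5 J$
$c = -13$ ($c = -1 - 12 = -13$)
$\left(-5\right) 1 \cdot 2 + c 16 = \left(-5\right) 1 \cdot 2 - 208 = \left(-5\right) 2 - 208 = -10 - 208 = -218$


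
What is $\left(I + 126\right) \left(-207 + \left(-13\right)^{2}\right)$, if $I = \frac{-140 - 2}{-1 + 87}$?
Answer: $- \frac{203186}{43} \approx -4725.3$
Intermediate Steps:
$I = - \frac{71}{43}$ ($I = - \frac{142}{86} = \left(-142\right) \frac{1}{86} = - \frac{71}{43} \approx -1.6512$)
$\left(I + 126\right) \left(-207 + \left(-13\right)^{2}\right) = \left(- \frac{71}{43} + 126\right) \left(-207 + \left(-13\right)^{2}\right) = \frac{5347 \left(-207 + 169\right)}{43} = \frac{5347}{43} \left(-38\right) = - \frac{203186}{43}$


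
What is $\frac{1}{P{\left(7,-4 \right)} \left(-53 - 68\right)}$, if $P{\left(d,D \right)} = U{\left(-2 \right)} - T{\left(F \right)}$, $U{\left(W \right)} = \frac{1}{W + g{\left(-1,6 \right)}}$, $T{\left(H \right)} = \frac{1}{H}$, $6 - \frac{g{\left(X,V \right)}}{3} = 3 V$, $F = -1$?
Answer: $- \frac{38}{4477} \approx -0.0084878$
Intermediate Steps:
$g{\left(X,V \right)} = 18 - 9 V$ ($g{\left(X,V \right)} = 18 - 3 \cdot 3 V = 18 - 9 V$)
$U{\left(W \right)} = \frac{1}{-36 + W}$ ($U{\left(W \right)} = \frac{1}{W + \left(18 - 54\right)} = \frac{1}{W - 36} = \frac{1}{-36 + W}$)
$P{\left(d,D \right)} = \frac{37}{38}$ ($P{\left(d,D \right)} = \frac{1}{-36 - 2} - \frac{1}{-1} = \frac{1}{-38} - -1 = - \frac{1}{38} + 1 = \frac{37}{38}$)
$\frac{1}{P{\left(7,-4 \right)} \left(-53 - 68\right)} = \frac{1}{\frac{37}{38} \left(-53 - 68\right)} = \frac{1}{\frac{37}{38} \left(-121\right)} = \frac{1}{- \frac{4477}{38}} = - \frac{38}{4477}$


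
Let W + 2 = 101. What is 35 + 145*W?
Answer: 14390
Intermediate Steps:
W = 99 (W = -2 + 101 = 99)
35 + 145*W = 35 + 145*99 = 35 + 14355 = 14390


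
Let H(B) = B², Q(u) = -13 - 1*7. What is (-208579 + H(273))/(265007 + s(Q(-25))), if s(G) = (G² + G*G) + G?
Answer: -134050/265787 ≈ -0.50435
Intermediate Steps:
Q(u) = -20 (Q(u) = -13 - 7 = -20)
s(G) = G + 2*G² (s(G) = (G² + G²) + G = 2*G² + G = G + 2*G²)
(-208579 + H(273))/(265007 + s(Q(-25))) = (-208579 + 273²)/(265007 - 20*(1 + 2*(-20))) = (-208579 + 74529)/(265007 - 20*(1 - 40)) = -134050/(265007 - 20*(-39)) = -134050/(265007 + 780) = -134050/265787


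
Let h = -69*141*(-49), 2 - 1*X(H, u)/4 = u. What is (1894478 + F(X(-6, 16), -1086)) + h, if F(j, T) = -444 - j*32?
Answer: 2372547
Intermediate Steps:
X(H, u) = 8 - 4*u
h = 476721 (h = -9729*(-49) = 476721)
F(j, T) = -444 - 32*j
(1894478 + F(X(-6, 16), -1086)) + h = (1894478 + (-444 - 32*(8 - 4*16))) + 476721 = (1894478 + (-444 - 32*(8 - 64))) + 476721 = (1894478 + (-444 - 32*(-56))) + 476721 = (1894478 + (-444 + 1792)) + 476721 = (1894478 + 1348) + 476721 = 1895826 + 476721 = 2372547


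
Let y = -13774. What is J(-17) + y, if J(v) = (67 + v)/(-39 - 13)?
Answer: -358149/26 ≈ -13775.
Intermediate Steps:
J(v) = -67/52 - v/52 (J(v) = (67 + v)/(-52) = (67 + v)*(-1/52) = -67/52 - v/52)
J(-17) + y = (-67/52 - 1/52*(-17)) - 13774 = (-67/52 + 17/52) - 13774 = -25/26 - 13774 = -358149/26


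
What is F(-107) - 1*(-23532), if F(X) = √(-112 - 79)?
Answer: 23532 + I*√191 ≈ 23532.0 + 13.82*I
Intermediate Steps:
F(X) = I*√191 (F(X) = √(-191) = I*√191)
F(-107) - 1*(-23532) = I*√191 - 1*(-23532) = I*√191 + 23532 = 23532 + I*√191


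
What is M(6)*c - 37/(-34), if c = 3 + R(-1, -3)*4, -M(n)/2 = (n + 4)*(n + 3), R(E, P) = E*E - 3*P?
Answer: -263123/34 ≈ -7738.9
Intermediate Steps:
R(E, P) = E² - 3*P
M(n) = -2*(3 + n)*(4 + n) (M(n) = -2*(n + 4)*(n + 3) = -2*(4 + n)*(3 + n) = -2*(3 + n)*(4 + n))
c = 43 (c = 3 + ((-1)² - 3*(-3))*4 = 3 + (1 + 9)*4 = 3 + 10*4 = 3 + 40 = 43)
M(6)*c - 37/(-34) = (-24 - 14*6 - 2*6²)*43 - 37/(-34) = (-24 - 84 - 2*36)*43 - 37*(-1/34) = (-24 - 84 - 72)*43 + 37/34 = -180*43 + 37/34 = -7740 + 37/34 = -263123/34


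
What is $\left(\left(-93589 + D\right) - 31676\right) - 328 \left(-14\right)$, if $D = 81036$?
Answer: $-39637$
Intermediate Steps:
$\left(\left(-93589 + D\right) - 31676\right) - 328 \left(-14\right) = \left(\left(-93589 + 81036\right) - 31676\right) - 328 \left(-14\right) = \left(-12553 - 31676\right) - -4592 = -44229 + 4592 = -39637$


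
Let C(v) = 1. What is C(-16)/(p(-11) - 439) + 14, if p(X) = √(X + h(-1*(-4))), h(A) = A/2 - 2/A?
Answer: 5395576/385461 - I*√38/385461 ≈ 13.998 - 1.5992e-5*I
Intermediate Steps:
h(A) = A/2 - 2/A (h(A) = A*(½) - 2/A = A/2 - 2/A)
p(X) = √(3/2 + X) (p(X) = √(X + ((-1*(-4))/2 - 2/((-1*(-4))))) = √(X + ((½)*4 - 2/4)) = √(X + (2 - 2*¼)) = √(X + (2 - ½)) = √(X + 3/2) = √(3/2 + X))
C(-16)/(p(-11) - 439) + 14 = 1/(√(6 + 4*(-11))/2 - 439) + 14 = 1/(√(6 - 44)/2 - 439) + 14 = 1/(√(-38)/2 - 439) + 14 = 1/((I*√38)/2 - 439) + 14 = 1/(I*√38/2 - 439) + 14 = 1/(-439 + I*√38/2) + 14 = 14 + 1/(-439 + I*√38/2)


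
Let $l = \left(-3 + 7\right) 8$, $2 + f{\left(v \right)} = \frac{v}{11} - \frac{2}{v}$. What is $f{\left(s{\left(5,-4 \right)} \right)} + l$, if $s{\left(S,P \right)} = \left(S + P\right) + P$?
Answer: $\frac{1003}{33} \approx 30.394$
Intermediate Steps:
$s{\left(S,P \right)} = S + 2 P$ ($s{\left(S,P \right)} = \left(P + S\right) + P = S + 2 P$)
$f{\left(v \right)} = -2 - \frac{2}{v} + \frac{v}{11}$ ($f{\left(v \right)} = -2 + \left(\frac{v}{11} - \frac{2}{v}\right) = -2 + \left(- \frac{2}{v} + \frac{v}{11}\right) = -2 - \frac{2}{v} + \frac{v}{11}$)
$l = 32$ ($l = 4 \cdot 8 = 32$)
$f{\left(s{\left(5,-4 \right)} \right)} + l = \left(-2 - \frac{2}{5 + 2 \left(-4\right)} + \frac{5 + 2 \left(-4\right)}{11}\right) + 32 = \left(-2 - \frac{2}{5 - 8} + \frac{5 - 8}{11}\right) + 32 = \left(-2 - \frac{2}{-3} + \frac{1}{11} \left(-3\right)\right) + 32 = \left(-2 - - \frac{2}{3} - \frac{3}{11}\right) + 32 = \left(-2 + \frac{2}{3} - \frac{3}{11}\right) + 32 = - \frac{53}{33} + 32 = \frac{1003}{33}$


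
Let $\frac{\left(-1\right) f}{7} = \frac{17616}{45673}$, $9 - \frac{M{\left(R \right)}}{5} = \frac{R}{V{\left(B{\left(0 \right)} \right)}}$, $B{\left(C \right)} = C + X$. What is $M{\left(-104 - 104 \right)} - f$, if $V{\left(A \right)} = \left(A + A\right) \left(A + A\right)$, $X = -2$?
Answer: $\frac{5147342}{45673} \approx 112.7$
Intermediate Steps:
$B{\left(C \right)} = -2 + C$ ($B{\left(C \right)} = C - 2 = -2 + C$)
$V{\left(A \right)} = 4 A^{2}$ ($V{\left(A \right)} = 2 A 2 A = 4 A^{2}$)
$M{\left(R \right)} = 45 - \frac{5 R}{16}$ ($M{\left(R \right)} = 45 - 5 \frac{R}{4 \left(-2 + 0\right)^{2}} = 45 - 5 \frac{R}{4 \left(-2\right)^{2}} = 45 - 5 \frac{R}{4 \cdot 4} = 45 - 5 \frac{R}{16} = 45 - \frac{5 R}{16}$)
$f = - \frac{123312}{45673}$ ($f = - 7 \cdot \frac{17616}{45673} = - 7 \cdot 17616 \cdot \frac{1}{45673} = \left(-7\right) \frac{17616}{45673} = - \frac{123312}{45673} \approx -2.6999$)
$M{\left(-104 - 104 \right)} - f = \left(45 - \frac{5 \left(-104 - 104\right)}{16}\right) - - \frac{123312}{45673} = \left(45 - -65\right) + \frac{123312}{45673} = \left(45 + 65\right) + \frac{123312}{45673} = 110 + \frac{123312}{45673} = \frac{5147342}{45673}$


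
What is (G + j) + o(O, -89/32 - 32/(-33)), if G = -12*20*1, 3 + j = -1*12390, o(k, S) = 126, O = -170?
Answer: -12507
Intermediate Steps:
j = -12393 (j = -3 - 1*12390 = -3 - 12390 = -12393)
G = -240 (G = -240*1 = -240)
(G + j) + o(O, -89/32 - 32/(-33)) = (-240 - 12393) + 126 = -12633 + 126 = -12507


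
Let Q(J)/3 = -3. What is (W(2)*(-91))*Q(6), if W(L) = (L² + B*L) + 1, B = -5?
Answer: -4095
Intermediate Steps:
Q(J) = -9 (Q(J) = 3*(-3) = -9)
W(L) = 1 + L² - 5*L (W(L) = (L² - 5*L) + 1 = 1 + L² - 5*L)
(W(2)*(-91))*Q(6) = ((1 + 2² - 5*2)*(-91))*(-9) = ((1 + 4 - 10)*(-91))*(-9) = -5*(-91)*(-9) = 455*(-9) = -4095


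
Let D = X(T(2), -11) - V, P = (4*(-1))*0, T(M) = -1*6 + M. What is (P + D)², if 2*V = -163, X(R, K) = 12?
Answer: 34969/4 ≈ 8742.3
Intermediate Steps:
T(M) = -6 + M
V = -163/2 (V = (½)*(-163) = -163/2 ≈ -81.500)
P = 0 (P = -4*0 = 0)
D = 187/2 (D = 12 - 1*(-163/2) = 12 + 163/2 = 187/2 ≈ 93.500)
(P + D)² = (0 + 187/2)² = (187/2)² = 34969/4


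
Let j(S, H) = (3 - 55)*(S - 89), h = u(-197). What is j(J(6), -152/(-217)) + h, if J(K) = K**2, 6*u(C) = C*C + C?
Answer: 27574/3 ≈ 9191.3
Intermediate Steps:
u(C) = C/6 + C**2/6 (u(C) = (C*C + C)/6 = (C**2 + C)/6 = (C + C**2)/6 = C/6 + C**2/6)
h = 19306/3 (h = (1/6)*(-197)*(1 - 197) = (1/6)*(-197)*(-196) = 19306/3 ≈ 6435.3)
j(S, H) = 4628 - 52*S (j(S, H) = -52*(-89 + S) = 4628 - 52*S)
j(J(6), -152/(-217)) + h = (4628 - 52*6**2) + 19306/3 = (4628 - 52*36) + 19306/3 = (4628 - 1872) + 19306/3 = 2756 + 19306/3 = 27574/3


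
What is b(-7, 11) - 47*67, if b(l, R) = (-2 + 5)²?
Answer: -3140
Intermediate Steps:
b(l, R) = 9 (b(l, R) = 3² = 9)
b(-7, 11) - 47*67 = 9 - 47*67 = 9 - 3149 = -3140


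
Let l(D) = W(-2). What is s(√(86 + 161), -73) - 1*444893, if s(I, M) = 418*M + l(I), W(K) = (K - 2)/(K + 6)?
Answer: -475408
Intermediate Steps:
W(K) = (-2 + K)/(6 + K)
l(D) = -1 (l(D) = (-2 - 2)/(6 - 2) = -4/4 = (¼)*(-4) = -1)
s(I, M) = -1 + 418*M (s(I, M) = 418*M - 1 = -1 + 418*M)
s(√(86 + 161), -73) - 1*444893 = (-1 + 418*(-73)) - 1*444893 = (-1 - 30514) - 444893 = -30515 - 444893 = -475408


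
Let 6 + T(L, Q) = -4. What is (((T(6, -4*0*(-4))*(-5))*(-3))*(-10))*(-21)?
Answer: -31500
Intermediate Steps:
T(L, Q) = -10 (T(L, Q) = -6 - 4 = -10)
(((T(6, -4*0*(-4))*(-5))*(-3))*(-10))*(-21) = ((-10*(-5)*(-3))*(-10))*(-21) = ((50*(-3))*(-10))*(-21) = -150*(-10)*(-21) = 1500*(-21) = -31500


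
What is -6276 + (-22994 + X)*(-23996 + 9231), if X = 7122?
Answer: 234343804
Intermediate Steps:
-6276 + (-22994 + X)*(-23996 + 9231) = -6276 + (-22994 + 7122)*(-23996 + 9231) = -6276 - 15872*(-14765) = -6276 + 234350080 = 234343804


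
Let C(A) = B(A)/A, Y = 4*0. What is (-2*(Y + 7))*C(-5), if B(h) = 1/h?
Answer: -14/25 ≈ -0.56000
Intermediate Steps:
Y = 0
C(A) = A⁻² (C(A) = 1/(A*A) = A⁻²)
(-2*(Y + 7))*C(-5) = -2*(0 + 7)/(-5)² = -2*7*(1/25) = -14*1/25 = -14/25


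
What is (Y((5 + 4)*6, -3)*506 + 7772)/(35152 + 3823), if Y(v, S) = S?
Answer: 6254/38975 ≈ 0.16046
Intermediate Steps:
(Y((5 + 4)*6, -3)*506 + 7772)/(35152 + 3823) = (-3*506 + 7772)/(35152 + 3823) = (-1518 + 7772)/38975 = 6254*(1/38975) = 6254/38975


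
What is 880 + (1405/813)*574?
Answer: 1521910/813 ≈ 1872.0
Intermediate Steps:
880 + (1405/813)*574 = 880 + 806470/813 = 1521910/813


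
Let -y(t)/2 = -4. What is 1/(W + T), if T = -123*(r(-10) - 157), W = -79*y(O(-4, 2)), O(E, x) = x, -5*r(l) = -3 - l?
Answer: 5/94256 ≈ 5.3047e-5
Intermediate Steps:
r(l) = ⅗ + l/5 (r(l) = -(-3 - l)/5 = ⅗ + l/5)
y(t) = 8 (y(t) = -2*(-4) = 8)
W = -632 (W = -79*8 = -632)
T = 97416/5 (T = -123*((⅗ + (⅕)*(-10)) - 157) = -123*((⅗ - 2) - 157) = -123*(-7/5 - 157) = -123*(-792/5) = 97416/5 ≈ 19483.)
1/(W + T) = 1/(-632 + 97416/5) = 1/(94256/5) = 5/94256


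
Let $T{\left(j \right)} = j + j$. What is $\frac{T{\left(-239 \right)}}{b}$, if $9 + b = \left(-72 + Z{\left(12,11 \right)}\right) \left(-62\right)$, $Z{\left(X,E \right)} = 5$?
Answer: $- \frac{478}{4145} \approx -0.11532$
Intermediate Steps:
$T{\left(j \right)} = 2 j$
$b = 4145$ ($b = -9 + \left(-72 + 5\right) \left(-62\right) = -9 - -4154 = -9 + 4154 = 4145$)
$\frac{T{\left(-239 \right)}}{b} = \frac{2 \left(-239\right)}{4145} = \left(-478\right) \frac{1}{4145} = - \frac{478}{4145}$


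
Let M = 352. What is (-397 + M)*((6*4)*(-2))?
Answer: 2160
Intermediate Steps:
(-397 + M)*((6*4)*(-2)) = (-397 + 352)*((6*4)*(-2)) = -1080*(-2) = -45*(-48) = 2160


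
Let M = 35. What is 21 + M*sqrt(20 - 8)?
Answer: 21 + 70*sqrt(3) ≈ 142.24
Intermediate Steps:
21 + M*sqrt(20 - 8) = 21 + 35*sqrt(20 - 8) = 21 + 35*sqrt(12) = 21 + 35*(2*sqrt(3)) = 21 + 70*sqrt(3)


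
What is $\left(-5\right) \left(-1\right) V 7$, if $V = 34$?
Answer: $1190$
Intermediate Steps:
$\left(-5\right) \left(-1\right) V 7 = \left(-5\right) \left(-1\right) 34 \cdot 7 = 5 \cdot 34 \cdot 7 = 170 \cdot 7 = 1190$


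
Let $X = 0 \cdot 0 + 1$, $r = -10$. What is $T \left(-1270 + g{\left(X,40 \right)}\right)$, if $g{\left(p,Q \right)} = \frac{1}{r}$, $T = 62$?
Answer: $- \frac{393731}{5} \approx -78746.0$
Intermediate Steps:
$X = 1$ ($X = 0 + 1 = 1$)
$g{\left(p,Q \right)} = - \frac{1}{10}$ ($g{\left(p,Q \right)} = \frac{1}{-10} = - \frac{1}{10}$)
$T \left(-1270 + g{\left(X,40 \right)}\right) = 62 \left(-1270 - \frac{1}{10}\right) = 62 \left(- \frac{12701}{10}\right) = - \frac{393731}{5}$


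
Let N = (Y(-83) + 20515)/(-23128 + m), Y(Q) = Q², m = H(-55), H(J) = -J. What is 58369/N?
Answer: -1346747937/27404 ≈ -49144.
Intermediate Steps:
m = 55 (m = -1*(-55) = 55)
N = -27404/23073 (N = ((-83)² + 20515)/(-23128 + 55) = (6889 + 20515)/(-23073) = 27404*(-1/23073) = -27404/23073 ≈ -1.1877)
58369/N = 58369/(-27404/23073) = 58369*(-23073/27404) = -1346747937/27404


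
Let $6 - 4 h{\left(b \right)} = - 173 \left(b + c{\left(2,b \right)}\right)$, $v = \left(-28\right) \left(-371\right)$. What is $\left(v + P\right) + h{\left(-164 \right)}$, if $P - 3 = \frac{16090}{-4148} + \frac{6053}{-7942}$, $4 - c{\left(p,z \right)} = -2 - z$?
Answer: $- \frac{14571865846}{4117927} \approx -3538.6$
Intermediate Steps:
$c{\left(p,z \right)} = 6 + z$ ($c{\left(p,z \right)} = 4 - \left(-2 - z\right) = 4 + \left(2 + z\right) = 6 + z$)
$v = 10388$
$P = - \frac{6758047}{4117927}$ ($P = 3 + \left(\frac{16090}{-4148} + \frac{6053}{-7942}\right) = 3 + \left(16090 \left(- \frac{1}{4148}\right) + 6053 \left(- \frac{1}{7942}\right)\right) = 3 - \frac{19111828}{4117927} = - \frac{6758047}{4117927} \approx -1.6411$)
$h{\left(b \right)} = 261 + \frac{173 b}{2}$ ($h{\left(b \right)} = \frac{3}{2} - \frac{\left(-173\right) \left(b + \left(6 + b\right)\right)}{4} = \frac{3}{2} - \frac{\left(-173\right) \left(6 + 2 b\right)}{4} = \frac{3}{2} - \frac{-1038 - 346 b}{4} = \frac{3}{2} + \left(\frac{519}{2} + \frac{173 b}{2}\right) = 261 + \frac{173 b}{2}$)
$\left(v + P\right) + h{\left(-164 \right)} = \left(10388 - \frac{6758047}{4117927}\right) + \left(261 + \frac{173}{2} \left(-164\right)\right) = \frac{42770267629}{4117927} + \left(261 - 14186\right) = \frac{42770267629}{4117927} - 13925 = - \frac{14571865846}{4117927}$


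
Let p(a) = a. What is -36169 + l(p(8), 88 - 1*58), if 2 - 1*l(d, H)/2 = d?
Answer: -36181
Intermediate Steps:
l(d, H) = 4 - 2*d
-36169 + l(p(8), 88 - 1*58) = -36169 + (4 - 2*8) = -36169 + (4 - 16) = -36169 - 12 = -36181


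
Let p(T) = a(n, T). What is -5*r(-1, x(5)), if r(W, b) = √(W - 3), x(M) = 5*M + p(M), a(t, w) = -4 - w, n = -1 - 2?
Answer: -10*I ≈ -10.0*I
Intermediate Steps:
n = -3
p(T) = -4 - T
x(M) = -4 + 4*M (x(M) = 5*M + (-4 - M) = -4 + 4*M)
r(W, b) = √(-3 + W)
-5*r(-1, x(5)) = -5*√(-3 - 1) = -10*I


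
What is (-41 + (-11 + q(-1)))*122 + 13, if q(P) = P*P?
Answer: -6209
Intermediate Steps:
q(P) = P²
(-41 + (-11 + q(-1)))*122 + 13 = (-41 + (-11 + (-1)²))*122 + 13 = (-41 + (-11 + 1))*122 + 13 = (-41 - 10)*122 + 13 = -51*122 + 13 = -6222 + 13 = -6209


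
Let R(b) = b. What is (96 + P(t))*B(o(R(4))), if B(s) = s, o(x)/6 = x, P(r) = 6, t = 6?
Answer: 2448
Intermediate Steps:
o(x) = 6*x
(96 + P(t))*B(o(R(4))) = (96 + 6)*(6*4) = 102*24 = 2448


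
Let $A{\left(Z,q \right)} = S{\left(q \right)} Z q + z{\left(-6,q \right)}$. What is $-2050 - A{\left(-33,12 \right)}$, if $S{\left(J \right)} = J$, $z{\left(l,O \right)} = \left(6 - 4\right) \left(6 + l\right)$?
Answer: $2702$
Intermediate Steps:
$z{\left(l,O \right)} = 12 + 2 l$ ($z{\left(l,O \right)} = 2 \left(6 + l\right) = 12 + 2 l$)
$A{\left(Z,q \right)} = Z q^{2}$ ($A{\left(Z,q \right)} = q Z q + \left(12 + 2 \left(-6\right)\right) = Z q q + \left(12 - 12\right) = Z q^{2} + 0 = Z q^{2}$)
$-2050 - A{\left(-33,12 \right)} = -2050 - - 33 \cdot 12^{2} = -2050 - \left(-33\right) 144 = -2050 - -4752 = -2050 + 4752 = 2702$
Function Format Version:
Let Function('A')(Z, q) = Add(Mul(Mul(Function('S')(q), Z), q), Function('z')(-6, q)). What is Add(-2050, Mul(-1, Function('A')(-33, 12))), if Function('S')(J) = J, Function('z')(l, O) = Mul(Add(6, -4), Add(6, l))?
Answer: 2702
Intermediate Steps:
Function('z')(l, O) = Add(12, Mul(2, l)) (Function('z')(l, O) = Mul(2, Add(6, l)) = Add(12, Mul(2, l)))
Function('A')(Z, q) = Mul(Z, Pow(q, 2)) (Function('A')(Z, q) = Add(Mul(Mul(q, Z), q), Add(12, Mul(2, -6))) = Add(Mul(Mul(Z, q), q), Add(12, -12)) = Add(Mul(Z, Pow(q, 2)), 0) = Mul(Z, Pow(q, 2)))
Add(-2050, Mul(-1, Function('A')(-33, 12))) = Add(-2050, Mul(-1, Mul(-33, Pow(12, 2)))) = Add(-2050, Mul(-1, Mul(-33, 144))) = Add(-2050, Mul(-1, -4752)) = Add(-2050, 4752) = 2702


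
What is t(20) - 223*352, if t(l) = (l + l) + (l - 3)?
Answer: -78439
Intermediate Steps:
t(l) = -3 + 3*l (t(l) = 2*l + (-3 + l) = -3 + 3*l)
t(20) - 223*352 = (-3 + 3*20) - 223*352 = (-3 + 60) - 78496 = 57 - 78496 = -78439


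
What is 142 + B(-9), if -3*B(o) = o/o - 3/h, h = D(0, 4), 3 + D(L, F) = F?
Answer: 428/3 ≈ 142.67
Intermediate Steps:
D(L, F) = -3 + F
h = 1 (h = -3 + 4 = 1)
B(o) = ⅔ (B(o) = -(o/o - 3/1)/3 = -(1 - 3*1)/3 = -(1 - 3)/3 = -⅓*(-2) = ⅔)
142 + B(-9) = 142 + ⅔ = 428/3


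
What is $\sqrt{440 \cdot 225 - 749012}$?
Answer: $22 i \sqrt{1343} \approx 806.23 i$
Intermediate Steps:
$\sqrt{440 \cdot 225 - 749012} = \sqrt{99000 - 749012} = \sqrt{-650012} = 22 i \sqrt{1343}$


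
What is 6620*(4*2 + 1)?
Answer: 59580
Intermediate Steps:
6620*(4*2 + 1) = 6620*(8 + 1) = 6620*9 = 59580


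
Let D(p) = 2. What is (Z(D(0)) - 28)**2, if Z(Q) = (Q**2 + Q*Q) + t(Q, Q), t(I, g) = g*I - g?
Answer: 324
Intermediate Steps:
t(I, g) = -g + I*g (t(I, g) = I*g - g = -g + I*g)
Z(Q) = 2*Q**2 + Q*(-1 + Q) (Z(Q) = (Q**2 + Q*Q) + Q*(-1 + Q) = (Q**2 + Q**2) + Q*(-1 + Q) = 2*Q**2 + Q*(-1 + Q))
(Z(D(0)) - 28)**2 = (2*(-1 + 3*2) - 28)**2 = (2*(-1 + 6) - 28)**2 = (2*5 - 28)**2 = (10 - 28)**2 = (-18)**2 = 324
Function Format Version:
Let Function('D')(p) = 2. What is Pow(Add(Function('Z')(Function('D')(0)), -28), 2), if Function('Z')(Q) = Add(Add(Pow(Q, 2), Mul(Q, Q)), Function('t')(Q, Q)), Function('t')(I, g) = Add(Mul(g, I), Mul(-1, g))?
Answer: 324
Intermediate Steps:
Function('t')(I, g) = Add(Mul(-1, g), Mul(I, g)) (Function('t')(I, g) = Add(Mul(I, g), Mul(-1, g)) = Add(Mul(-1, g), Mul(I, g)))
Function('Z')(Q) = Add(Mul(2, Pow(Q, 2)), Mul(Q, Add(-1, Q))) (Function('Z')(Q) = Add(Add(Pow(Q, 2), Mul(Q, Q)), Mul(Q, Add(-1, Q))) = Add(Add(Pow(Q, 2), Pow(Q, 2)), Mul(Q, Add(-1, Q))) = Add(Mul(2, Pow(Q, 2)), Mul(Q, Add(-1, Q))))
Pow(Add(Function('Z')(Function('D')(0)), -28), 2) = Pow(Add(Mul(2, Add(-1, Mul(3, 2))), -28), 2) = Pow(Add(Mul(2, Add(-1, 6)), -28), 2) = Pow(Add(Mul(2, 5), -28), 2) = Pow(Add(10, -28), 2) = Pow(-18, 2) = 324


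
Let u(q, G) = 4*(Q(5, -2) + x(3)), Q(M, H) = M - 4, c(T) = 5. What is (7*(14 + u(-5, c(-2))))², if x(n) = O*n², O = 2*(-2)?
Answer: 777924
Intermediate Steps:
O = -4
Q(M, H) = -4 + M
x(n) = -4*n²
u(q, G) = -140 (u(q, G) = 4*((-4 + 5) - 4*3²) = 4*(1 - 4*9) = 4*(1 - 36) = 4*(-35) = -140)
(7*(14 + u(-5, c(-2))))² = (7*(14 - 140))² = (7*(-126))² = (-882)² = 777924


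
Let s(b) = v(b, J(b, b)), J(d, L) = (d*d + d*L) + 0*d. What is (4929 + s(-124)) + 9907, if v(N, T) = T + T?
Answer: 76340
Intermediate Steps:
J(d, L) = d**2 + L*d (J(d, L) = (d**2 + L*d) + 0 = d**2 + L*d)
v(N, T) = 2*T
s(b) = 4*b**2 (s(b) = 2*(b*(b + b)) = 2*(b*(2*b)) = 2*(2*b**2) = 4*b**2)
(4929 + s(-124)) + 9907 = (4929 + 4*(-124)**2) + 9907 = (4929 + 4*15376) + 9907 = (4929 + 61504) + 9907 = 66433 + 9907 = 76340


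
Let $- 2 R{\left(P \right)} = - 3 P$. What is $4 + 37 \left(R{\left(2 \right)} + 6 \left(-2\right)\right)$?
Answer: $-329$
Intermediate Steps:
$R{\left(P \right)} = \frac{3 P}{2}$ ($R{\left(P \right)} = - \frac{\left(-3\right) P}{2} = \frac{3 P}{2}$)
$4 + 37 \left(R{\left(2 \right)} + 6 \left(-2\right)\right) = 4 + 37 \left(\frac{3}{2} \cdot 2 + 6 \left(-2\right)\right) = 4 + 37 \left(3 - 12\right) = 4 + 37 \left(-9\right) = 4 - 333 = -329$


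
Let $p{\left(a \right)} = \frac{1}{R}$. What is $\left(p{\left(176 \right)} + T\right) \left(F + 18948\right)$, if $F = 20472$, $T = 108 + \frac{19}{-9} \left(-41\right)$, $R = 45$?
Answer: $7670256$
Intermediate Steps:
$p{\left(a \right)} = \frac{1}{45}$
$T = \frac{1751}{9}$ ($T = 108 + 19 \left(- \frac{1}{9}\right) \left(-41\right) = 108 - - \frac{779}{9} = 108 + \frac{779}{9} = \frac{1751}{9} \approx 194.56$)
$\left(p{\left(176 \right)} + T\right) \left(F + 18948\right) = \left(\frac{1}{45} + \frac{1751}{9}\right) \left(20472 + 18948\right) = \frac{8756}{45} \cdot 39420 = 7670256$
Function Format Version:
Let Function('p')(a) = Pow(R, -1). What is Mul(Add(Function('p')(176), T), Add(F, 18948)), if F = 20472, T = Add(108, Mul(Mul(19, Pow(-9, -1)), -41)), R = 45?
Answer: 7670256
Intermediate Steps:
Function('p')(a) = Rational(1, 45) (Function('p')(a) = Pow(45, -1) = Rational(1, 45))
T = Rational(1751, 9) (T = Add(108, Mul(Mul(19, Rational(-1, 9)), -41)) = Add(108, Mul(Rational(-19, 9), -41)) = Add(108, Rational(779, 9)) = Rational(1751, 9) ≈ 194.56)
Mul(Add(Function('p')(176), T), Add(F, 18948)) = Mul(Add(Rational(1, 45), Rational(1751, 9)), Add(20472, 18948)) = Mul(Rational(8756, 45), 39420) = 7670256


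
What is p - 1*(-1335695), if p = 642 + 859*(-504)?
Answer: 903401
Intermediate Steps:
p = -432294 (p = 642 - 432936 = -432294)
p - 1*(-1335695) = -432294 - 1*(-1335695) = -432294 + 1335695 = 903401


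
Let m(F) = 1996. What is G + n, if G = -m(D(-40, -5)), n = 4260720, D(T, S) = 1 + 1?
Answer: 4258724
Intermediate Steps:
D(T, S) = 2
G = -1996 (G = -1*1996 = -1996)
G + n = -1996 + 4260720 = 4258724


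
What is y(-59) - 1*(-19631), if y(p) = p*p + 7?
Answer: 23119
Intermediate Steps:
y(p) = 7 + p² (y(p) = p² + 7 = 7 + p²)
y(-59) - 1*(-19631) = (7 + (-59)²) - 1*(-19631) = (7 + 3481) + 19631 = 3488 + 19631 = 23119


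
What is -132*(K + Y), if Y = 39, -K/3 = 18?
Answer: 1980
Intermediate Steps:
K = -54 (K = -3*18 = -54)
-132*(K + Y) = -132*(-54 + 39) = -132*(-15) = 1980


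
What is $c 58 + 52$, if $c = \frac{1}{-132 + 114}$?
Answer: $\frac{439}{9} \approx 48.778$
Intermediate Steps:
$c = - \frac{1}{18}$ ($c = \frac{1}{-18} = - \frac{1}{18} \approx -0.055556$)
$c 58 + 52 = \left(- \frac{1}{18}\right) 58 + 52 = - \frac{29}{9} + 52 = \frac{439}{9}$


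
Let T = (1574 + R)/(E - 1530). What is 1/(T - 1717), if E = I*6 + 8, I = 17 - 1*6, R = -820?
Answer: -56/96181 ≈ -0.00058224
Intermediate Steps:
I = 11 (I = 17 - 6 = 11)
E = 74 (E = 11*6 + 8 = 66 + 8 = 74)
T = -29/56 (T = (1574 - 820)/(74 - 1530) = 754/(-1456) = 754*(-1/1456) = -29/56 ≈ -0.51786)
1/(T - 1717) = 1/(-29/56 - 1717) = 1/(-96181/56) = -56/96181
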